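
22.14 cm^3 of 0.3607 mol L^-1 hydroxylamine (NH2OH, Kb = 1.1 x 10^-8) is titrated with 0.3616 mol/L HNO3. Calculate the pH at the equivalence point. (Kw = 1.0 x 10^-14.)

n(NH2OH) = 0.3607 x 0.02214 = 0.007986 mol; V(HNO3) at equivalence = 0.007986/0.3616 = 0.02208 L.
At equivalence the base is fully converted to NH3OH+; total volume = 0.04422 L, so [NH3OH+] = 0.007986/0.04422 = 0.1806 M.
Ka(NH3OH+) = Kw/Kb = 1.0e-14 / 1.1 x 10^-8 = 9.09e-7.
[H^+] = sqrt(Ka x [NH3OH+]) = sqrt(9.09e-7 x 0.1806) = 0.000405 M.
pH = -log(0.000405) = 3.39.

3.39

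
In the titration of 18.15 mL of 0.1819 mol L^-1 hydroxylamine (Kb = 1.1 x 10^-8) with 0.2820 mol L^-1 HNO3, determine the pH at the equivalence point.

n(NH2OH) = 0.1819 x 0.01815 = 0.003301 mol; V(HNO3) at equivalence = 0.003301/0.2820 = 0.01171 L.
At equivalence the base is fully converted to NH3OH+; total volume = 0.02986 L, so [NH3OH+] = 0.003301/0.02986 = 0.1106 M.
Ka(NH3OH+) = Kw/Kb = 1.0e-14 / 1.1 x 10^-8 = 9.09e-7.
[H^+] = sqrt(Ka x [NH3OH+]) = sqrt(9.09e-7 x 0.1106) = 0.000317 M.
pH = -log(0.000317) = 3.50.

3.50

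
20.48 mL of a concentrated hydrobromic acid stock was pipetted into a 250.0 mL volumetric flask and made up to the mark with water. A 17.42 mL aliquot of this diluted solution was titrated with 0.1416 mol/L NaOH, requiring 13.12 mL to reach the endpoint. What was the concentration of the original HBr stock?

n(NaOH) = 0.1416 x 0.01312 = 0.001858 mol.
n(HBr) in the aliquot = 0.001858 mol.
[diluted HBr] = 0.001858 / 0.01742 = 0.1066 M.
Dilution factor = 250.0/20.48 = 12.21, so [stock] = 0.1066 x 12.21 = 1.30 M.

1.30 M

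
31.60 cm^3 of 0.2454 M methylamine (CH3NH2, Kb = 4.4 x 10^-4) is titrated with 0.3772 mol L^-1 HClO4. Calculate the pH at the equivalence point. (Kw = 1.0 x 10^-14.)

5.74

n(CH3NH2) = 0.2454 x 0.03160 = 0.007755 mol; V(HClO4) at equivalence = 0.007755/0.3772 = 0.02056 L.
At equivalence the base is fully converted to CH3NH3+; total volume = 0.05216 L, so [CH3NH3+] = 0.007755/0.05216 = 0.1487 M.
Ka(CH3NH3+) = Kw/Kb = 1.0e-14 / 4.4 x 10^-4 = 2.27e-11.
[H^+] = sqrt(Ka x [CH3NH3+]) = sqrt(2.27e-11 x 0.1487) = 1.84e-6 M.
pH = -log(1.84e-6) = 5.74.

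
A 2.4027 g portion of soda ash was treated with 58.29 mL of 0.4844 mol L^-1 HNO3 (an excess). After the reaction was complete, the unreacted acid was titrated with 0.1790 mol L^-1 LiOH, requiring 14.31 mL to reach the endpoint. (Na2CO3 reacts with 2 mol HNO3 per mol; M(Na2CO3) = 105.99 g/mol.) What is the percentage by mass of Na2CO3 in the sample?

Total n(HNO3) added = 0.4844 x 0.05829 = 0.02824 mol.
n(LiOH) used = 0.1790 x 0.01431 = 0.002561 mol, which equals the excess n(HNO3).
So n(HNO3) consumed by the sample = 0.02824 - 0.002561 = 0.02567 mol.
n(Na2CO3) = 0.02567 / 2 = 0.01284 mol.
mass Na2CO3 = 0.01284 x 105.99 = 1.361 g, so %Na2CO3 = 1.361/2.4027 x 100 = 56.6%.

56.6%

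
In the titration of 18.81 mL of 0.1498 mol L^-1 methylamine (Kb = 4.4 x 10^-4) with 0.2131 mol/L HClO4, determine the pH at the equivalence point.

n(CH3NH2) = 0.1498 x 0.01881 = 0.002818 mol; V(HClO4) at equivalence = 0.002818/0.2131 = 0.01322 L.
At equivalence the base is fully converted to CH3NH3+; total volume = 0.03203 L, so [CH3NH3+] = 0.002818/0.03203 = 0.08796 M.
Ka(CH3NH3+) = Kw/Kb = 1.0e-14 / 4.4 x 10^-4 = 2.27e-11.
[H^+] = sqrt(Ka x [CH3NH3+]) = sqrt(2.27e-11 x 0.08796) = 1.41e-6 M.
pH = -log(1.41e-6) = 5.85.

5.85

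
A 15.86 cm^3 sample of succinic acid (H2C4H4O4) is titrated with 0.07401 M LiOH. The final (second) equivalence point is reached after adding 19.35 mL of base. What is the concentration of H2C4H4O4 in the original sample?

0.0451 M

n(LiOH) = 0.07401 x 0.01935 = 0.001432 mol.
At the final (second) equivalence point, 2 mol OH^- react per mol H2C4H4O4, so n(H2C4H4O4) = 0.001432 / 2 = 0.0007160 mol.
[H2C4H4O4] = 0.0007160 / 0.01586 L = 0.0451 M.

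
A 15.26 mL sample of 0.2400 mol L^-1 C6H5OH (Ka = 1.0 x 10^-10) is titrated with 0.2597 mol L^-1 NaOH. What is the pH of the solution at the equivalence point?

11.55

n(C6H5OH) = 0.2400 x 0.01526 = 0.003662 mol; V(NaOH) at equivalence = 0.003662/0.2597 = 0.01410 L.
At equivalence all the acid is converted to C6H5O-; total volume = 0.01526 + 0.01410 = 0.02936 L, so [C6H5O-] = 0.003662/0.02936 = 0.1247 M.
Kb = Kw/Ka = 1.0e-14 / 1.0 x 10^-10 = 0.000100.
[OH^-] = sqrt(Kb x [C6H5O-]) = sqrt(0.000100 x 0.1247) = 0.00353 M.
pOH = 2.45, so pH = 14.00 - 2.45 = 11.55.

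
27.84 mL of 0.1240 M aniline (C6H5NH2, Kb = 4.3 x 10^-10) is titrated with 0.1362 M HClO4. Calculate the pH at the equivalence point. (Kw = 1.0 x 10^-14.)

2.91

n(C6H5NH2) = 0.1240 x 0.02784 = 0.003452 mol; V(HClO4) at equivalence = 0.003452/0.1362 = 0.02535 L.
At equivalence the base is fully converted to C6H5NH3+; total volume = 0.05319 L, so [C6H5NH3+] = 0.003452/0.05319 = 0.06491 M.
Ka(C6H5NH3+) = Kw/Kb = 1.0e-14 / 4.3 x 10^-10 = 2.33e-5.
[H^+] = sqrt(Ka x [C6H5NH3+]) = sqrt(2.33e-5 x 0.06491) = 0.00123 M.
pH = -log(0.00123) = 2.91.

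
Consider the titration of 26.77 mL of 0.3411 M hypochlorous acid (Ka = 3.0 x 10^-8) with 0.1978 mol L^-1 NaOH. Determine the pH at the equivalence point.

10.31

n(HClO) = 0.3411 x 0.02677 = 0.009131 mol; V(NaOH) at equivalence = 0.009131/0.1978 = 0.04616 L.
At equivalence all the acid is converted to ClO-; total volume = 0.02677 + 0.04616 = 0.07293 L, so [ClO-] = 0.009131/0.07293 = 0.1252 M.
Kb = Kw/Ka = 1.0e-14 / 3.0 x 10^-8 = 3.33e-7.
[OH^-] = sqrt(Kb x [ClO-]) = sqrt(3.33e-7 x 0.1252) = 0.000204 M.
pOH = 3.69, so pH = 14.00 - 3.69 = 10.31.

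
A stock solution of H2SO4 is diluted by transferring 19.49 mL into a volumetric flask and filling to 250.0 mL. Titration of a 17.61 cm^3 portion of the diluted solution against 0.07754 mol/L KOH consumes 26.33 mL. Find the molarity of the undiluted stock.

n(KOH) = 0.07754 x 0.02633 = 0.002042 mol.
n(H2SO4) in the aliquot = 0.002042 x 1/2 = 0.001021 mol.
[diluted H2SO4] = 0.001021 / 0.01761 = 0.05797 M.
Dilution factor = 250.0/19.49 = 12.83, so [stock] = 0.05797 x 12.83 = 0.744 M.

0.744 M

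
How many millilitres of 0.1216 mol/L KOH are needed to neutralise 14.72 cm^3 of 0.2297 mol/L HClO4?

27.8 mL

n(HClO4) = 0.2297 mol/L x 0.01472 L = 0.003381 mol.
At equivalence n(KOH) = n(HClO4) = 0.003381 mol.
V(KOH) = 0.003381 / 0.1216 = 0.02781 L = 27.8 mL.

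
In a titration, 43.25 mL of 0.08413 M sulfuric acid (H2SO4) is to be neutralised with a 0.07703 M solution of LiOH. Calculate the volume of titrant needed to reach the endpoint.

94.5 mL

n(H2SO4) = 0.08413 mol/L x 0.04325 L = 0.003639 mol.
The neutralisation is 1 H2SO4 : 2 LiOH, so n(LiOH) = 0.003639 x 2/1 = 0.007277 mol.
V(LiOH) = 0.007277 / 0.07703 = 0.09447 L = 94.5 mL.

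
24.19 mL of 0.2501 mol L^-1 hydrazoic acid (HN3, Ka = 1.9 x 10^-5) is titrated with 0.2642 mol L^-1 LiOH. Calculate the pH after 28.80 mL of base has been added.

n(acid) = 0.2501 x 0.02419 = 0.006050 mol; n(LiOH) added = 0.2642 x 0.02880 = 0.007609 mol.
Base is in excess by 0.007609 - 0.006050 = 0.001559 mol in a total volume of 0.05299 L.
[OH^-] = 0.001559/0.05299 = 0.02942 M, so pOH = 1.53 and pH = 14.00 - 1.53 = 12.47.

12.47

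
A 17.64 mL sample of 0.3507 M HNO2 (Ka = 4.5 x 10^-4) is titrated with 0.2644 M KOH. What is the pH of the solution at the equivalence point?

8.26

n(HNO2) = 0.3507 x 0.01764 = 0.006186 mol; V(KOH) at equivalence = 0.006186/0.2644 = 0.02340 L.
At equivalence all the acid is converted to NO2-; total volume = 0.01764 + 0.02340 = 0.04104 L, so [NO2-] = 0.006186/0.04104 = 0.1507 M.
Kb = Kw/Ka = 1.0e-14 / 4.5 x 10^-4 = 2.22e-11.
[OH^-] = sqrt(Kb x [NO2-]) = sqrt(2.22e-11 x 0.1507) = 1.83e-6 M.
pOH = 5.74, so pH = 14.00 - 5.74 = 8.26.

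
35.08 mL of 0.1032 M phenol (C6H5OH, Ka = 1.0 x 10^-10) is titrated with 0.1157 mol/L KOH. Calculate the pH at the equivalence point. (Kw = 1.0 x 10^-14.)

11.37

n(C6H5OH) = 0.1032 x 0.03508 = 0.003620 mol; V(KOH) at equivalence = 0.003620/0.1157 = 0.03129 L.
At equivalence all the acid is converted to C6H5O-; total volume = 0.03508 + 0.03129 = 0.06637 L, so [C6H5O-] = 0.003620/0.06637 = 0.05455 M.
Kb = Kw/Ka = 1.0e-14 / 1.0 x 10^-10 = 0.000100.
[OH^-] = sqrt(Kb x [C6H5O-]) = sqrt(0.000100 x 0.05455) = 0.00234 M.
pOH = 2.63, so pH = 14.00 - 2.63 = 11.37.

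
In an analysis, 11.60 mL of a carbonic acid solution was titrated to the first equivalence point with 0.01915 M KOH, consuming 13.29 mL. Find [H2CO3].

0.0219 M

n(KOH) = 0.01915 x 0.01329 = 0.0002545 mol.
At the first equivalence point, 1 mol OH^- react per mol H2CO3, so n(H2CO3) = 0.0002545 / 1 = 0.0002545 mol.
[H2CO3] = 0.0002545 / 0.01160 L = 0.0219 M.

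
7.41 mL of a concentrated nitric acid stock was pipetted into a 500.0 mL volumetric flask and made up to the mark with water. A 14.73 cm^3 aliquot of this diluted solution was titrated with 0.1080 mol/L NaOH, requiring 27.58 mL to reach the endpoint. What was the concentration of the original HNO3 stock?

n(NaOH) = 0.1080 x 0.02758 = 0.002979 mol.
n(HNO3) in the aliquot = 0.002979 mol.
[diluted HNO3] = 0.002979 / 0.01473 = 0.2022 M.
Dilution factor = 500.0/7.410 = 67.48, so [stock] = 0.2022 x 67.48 = 13.6 M.

13.6 M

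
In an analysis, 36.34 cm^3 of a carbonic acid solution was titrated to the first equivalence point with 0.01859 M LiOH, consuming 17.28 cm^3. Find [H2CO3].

n(LiOH) = 0.01859 x 0.01728 = 0.0003212 mol.
At the first equivalence point, 1 mol OH^- react per mol H2CO3, so n(H2CO3) = 0.0003212 / 1 = 0.0003212 mol.
[H2CO3] = 0.0003212 / 0.03634 L = 0.00884 M.

0.00884 M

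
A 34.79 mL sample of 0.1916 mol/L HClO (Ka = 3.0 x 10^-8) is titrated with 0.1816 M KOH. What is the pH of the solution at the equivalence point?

n(HClO) = 0.1916 x 0.03479 = 0.006666 mol; V(KOH) at equivalence = 0.006666/0.1816 = 0.03671 L.
At equivalence all the acid is converted to ClO-; total volume = 0.03479 + 0.03671 = 0.07150 L, so [ClO-] = 0.006666/0.07150 = 0.09323 M.
Kb = Kw/Ka = 1.0e-14 / 3.0 x 10^-8 = 3.33e-7.
[OH^-] = sqrt(Kb x [ClO-]) = sqrt(3.33e-7 x 0.09323) = 0.000176 M.
pOH = 3.75, so pH = 14.00 - 3.75 = 10.25.

10.25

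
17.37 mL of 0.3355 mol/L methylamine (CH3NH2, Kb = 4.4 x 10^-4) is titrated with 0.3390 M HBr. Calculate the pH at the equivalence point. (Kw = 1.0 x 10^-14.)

5.71

n(CH3NH2) = 0.3355 x 0.01737 = 0.005828 mol; V(HBr) at equivalence = 0.005828/0.3390 = 0.01719 L.
At equivalence the base is fully converted to CH3NH3+; total volume = 0.03456 L, so [CH3NH3+] = 0.005828/0.03456 = 0.1686 M.
Ka(CH3NH3+) = Kw/Kb = 1.0e-14 / 4.4 x 10^-4 = 2.27e-11.
[H^+] = sqrt(Ka x [CH3NH3+]) = sqrt(2.27e-11 x 0.1686) = 1.96e-6 M.
pH = -log(1.96e-6) = 5.71.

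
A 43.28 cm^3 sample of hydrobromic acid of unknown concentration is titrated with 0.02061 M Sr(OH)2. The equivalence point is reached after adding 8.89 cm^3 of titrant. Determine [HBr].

0.00847 M

n(Sr(OH)2) delivered = 0.02061 x 0.008890 = 0.0001832 mol.
The reaction is 2 HBr + 1 Sr(OH)2, so n(HBr) = 0.0001832 x 2/1 = 0.0003664 mol.
[HBr] = 0.0003664 mol / 0.04328 L = 0.00847 M.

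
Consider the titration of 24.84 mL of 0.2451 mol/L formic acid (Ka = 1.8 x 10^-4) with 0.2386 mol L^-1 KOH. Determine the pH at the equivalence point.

n(HCOOH) = 0.2451 x 0.02484 = 0.006088 mol; V(KOH) at equivalence = 0.006088/0.2386 = 0.02552 L.
At equivalence all the acid is converted to HCOO-; total volume = 0.02484 + 0.02552 = 0.05036 L, so [HCOO-] = 0.006088/0.05036 = 0.1209 M.
Kb = Kw/Ka = 1.0e-14 / 1.8 x 10^-4 = 5.56e-11.
[OH^-] = sqrt(Kb x [HCOO-]) = sqrt(5.56e-11 x 0.1209) = 2.59e-6 M.
pOH = 5.59, so pH = 14.00 - 5.59 = 8.41.

8.41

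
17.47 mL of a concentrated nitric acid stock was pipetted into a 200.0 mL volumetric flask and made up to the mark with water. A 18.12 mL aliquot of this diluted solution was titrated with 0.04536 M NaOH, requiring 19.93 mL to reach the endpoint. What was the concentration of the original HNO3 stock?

0.571 M

n(NaOH) = 0.04536 x 0.01993 = 0.0009040 mol.
n(HNO3) in the aliquot = 0.0009040 mol.
[diluted HNO3] = 0.0009040 / 0.01812 = 0.04989 M.
Dilution factor = 200.0/17.47 = 11.45, so [stock] = 0.04989 x 11.45 = 0.571 M.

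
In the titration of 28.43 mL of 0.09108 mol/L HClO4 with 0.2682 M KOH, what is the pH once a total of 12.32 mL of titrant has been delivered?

12.24

n(acid) = 0.09108 x 0.02843 = 0.002589 mol; n(KOH) added = 0.2682 x 0.01232 = 0.003304 mol.
Base is in excess by 0.003304 - 0.002589 = 0.0007148 mol in a total volume of 0.04075 L.
[OH^-] = 0.0007148/0.04075 = 0.01754 M, so pOH = 1.76 and pH = 14.00 - 1.76 = 12.24.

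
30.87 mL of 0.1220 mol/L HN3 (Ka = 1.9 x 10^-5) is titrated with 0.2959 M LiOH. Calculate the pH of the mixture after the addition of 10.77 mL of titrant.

5.46

Initial n(HN3) = 0.1220 x 0.03087 = 0.003766 mol.
n(LiOH) added = 0.2959 x 0.01077 = 0.003187 mol, converting that many moles of HN3 to N3-.
Remaining n(HN3) = 0.0005793 mol; n(N3-) = 0.003187 mol.
By Henderson-Hasselbalch, pH = pKa + log([A^-]/[HA]) = 4.72 + log(0.003187/0.0005793) = 4.72 + (+0.74) = 5.46.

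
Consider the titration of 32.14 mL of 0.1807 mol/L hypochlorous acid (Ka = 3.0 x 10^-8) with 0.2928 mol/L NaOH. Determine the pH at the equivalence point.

n(HClO) = 0.1807 x 0.03214 = 0.005808 mol; V(NaOH) at equivalence = 0.005808/0.2928 = 0.01984 L.
At equivalence all the acid is converted to ClO-; total volume = 0.03214 + 0.01984 = 0.05198 L, so [ClO-] = 0.005808/0.05198 = 0.1117 M.
Kb = Kw/Ka = 1.0e-14 / 3.0 x 10^-8 = 3.33e-7.
[OH^-] = sqrt(Kb x [ClO-]) = sqrt(3.33e-7 x 0.1117) = 0.000193 M.
pOH = 3.71, so pH = 14.00 - 3.71 = 10.29.

10.29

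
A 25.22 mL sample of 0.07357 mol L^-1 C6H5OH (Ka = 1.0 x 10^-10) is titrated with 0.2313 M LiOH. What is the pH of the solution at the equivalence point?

n(C6H5OH) = 0.07357 x 0.02522 = 0.001855 mol; V(LiOH) at equivalence = 0.001855/0.2313 = 0.008022 L.
At equivalence all the acid is converted to C6H5O-; total volume = 0.02522 + 0.008022 = 0.03324 L, so [C6H5O-] = 0.001855/0.03324 = 0.05582 M.
Kb = Kw/Ka = 1.0e-14 / 1.0 x 10^-10 = 0.000100.
[OH^-] = sqrt(Kb x [C6H5O-]) = sqrt(0.000100 x 0.05582) = 0.00236 M.
pOH = 2.63, so pH = 14.00 - 2.63 = 11.37.

11.37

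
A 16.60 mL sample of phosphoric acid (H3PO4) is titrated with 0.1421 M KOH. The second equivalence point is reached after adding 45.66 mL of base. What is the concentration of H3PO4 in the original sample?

0.195 M

n(KOH) = 0.1421 x 0.04566 = 0.006488 mol.
At the second equivalence point, 2 mol OH^- react per mol H3PO4, so n(H3PO4) = 0.006488 / 2 = 0.003244 mol.
[H3PO4] = 0.003244 / 0.01660 L = 0.195 M.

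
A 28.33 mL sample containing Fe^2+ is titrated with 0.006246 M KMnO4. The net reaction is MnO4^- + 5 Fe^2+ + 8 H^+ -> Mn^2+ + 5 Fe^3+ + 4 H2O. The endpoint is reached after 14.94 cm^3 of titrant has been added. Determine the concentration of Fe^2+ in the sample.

n(KMnO4) = 0.006246 x 0.01494 = 9.332e-5 mol.
From the balanced equation, 1 mol KMnO4 reacts with 5 mol Fe^2+, so n(Fe^2+) = 9.332e-5 x 5/1 = 0.0004666 mol.
[Fe^2+] = 0.0004666 / 0.02833 L = 0.0165 M.

0.0165 M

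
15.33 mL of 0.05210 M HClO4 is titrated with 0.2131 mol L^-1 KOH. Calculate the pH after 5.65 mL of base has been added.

n(acid) = 0.05210 x 0.01533 = 0.0007987 mol; n(KOH) added = 0.2131 x 0.005650 = 0.001204 mol.
Base is in excess by 0.001204 - 0.0007987 = 0.0004053 mol in a total volume of 0.02098 L.
[OH^-] = 0.0004053/0.02098 = 0.01932 M, so pOH = 1.71 and pH = 14.00 - 1.71 = 12.29.

12.29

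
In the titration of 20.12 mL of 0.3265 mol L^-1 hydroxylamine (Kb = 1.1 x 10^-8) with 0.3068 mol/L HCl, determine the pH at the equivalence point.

3.42

n(NH2OH) = 0.3265 x 0.02012 = 0.006569 mol; V(HCl) at equivalence = 0.006569/0.3068 = 0.02141 L.
At equivalence the base is fully converted to NH3OH+; total volume = 0.04153 L, so [NH3OH+] = 0.006569/0.04153 = 0.1582 M.
Ka(NH3OH+) = Kw/Kb = 1.0e-14 / 1.1 x 10^-8 = 9.09e-7.
[H^+] = sqrt(Ka x [NH3OH+]) = sqrt(9.09e-7 x 0.1582) = 0.000379 M.
pH = -log(0.000379) = 3.42.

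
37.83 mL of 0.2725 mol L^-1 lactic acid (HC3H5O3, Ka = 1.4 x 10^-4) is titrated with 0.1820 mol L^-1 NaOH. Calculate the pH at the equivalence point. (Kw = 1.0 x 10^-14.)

n(HC3H5O3) = 0.2725 x 0.03783 = 0.01031 mol; V(NaOH) at equivalence = 0.01031/0.1820 = 0.05664 L.
At equivalence all the acid is converted to C3H5O3-; total volume = 0.03783 + 0.05664 = 0.09447 L, so [C3H5O3-] = 0.01031/0.09447 = 0.1091 M.
Kb = Kw/Ka = 1.0e-14 / 1.4 x 10^-4 = 7.14e-11.
[OH^-] = sqrt(Kb x [C3H5O3-]) = sqrt(7.14e-11 x 0.1091) = 2.79e-6 M.
pOH = 5.55, so pH = 14.00 - 5.55 = 8.45.

8.45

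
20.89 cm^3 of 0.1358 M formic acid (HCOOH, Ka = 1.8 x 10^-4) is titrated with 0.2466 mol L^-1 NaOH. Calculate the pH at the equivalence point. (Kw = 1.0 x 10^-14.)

8.34

n(HCOOH) = 0.1358 x 0.02089 = 0.002837 mol; V(NaOH) at equivalence = 0.002837/0.2466 = 0.01150 L.
At equivalence all the acid is converted to HCOO-; total volume = 0.02089 + 0.01150 = 0.03239 L, so [HCOO-] = 0.002837/0.03239 = 0.08757 M.
Kb = Kw/Ka = 1.0e-14 / 1.8 x 10^-4 = 5.56e-11.
[OH^-] = sqrt(Kb x [HCOO-]) = sqrt(5.56e-11 x 0.08757) = 2.21e-6 M.
pOH = 5.66, so pH = 14.00 - 5.66 = 8.34.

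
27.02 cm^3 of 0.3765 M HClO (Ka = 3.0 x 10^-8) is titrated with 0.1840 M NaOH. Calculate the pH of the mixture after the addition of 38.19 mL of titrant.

Initial n(HClO) = 0.3765 x 0.02702 = 0.01017 mol.
n(NaOH) added = 0.1840 x 0.03819 = 0.007027 mol, converting that many moles of HClO to ClO-.
Remaining n(HClO) = 0.003146 mol; n(ClO-) = 0.007027 mol.
By Henderson-Hasselbalch, pH = pKa + log([A^-]/[HA]) = 7.52 + log(0.007027/0.003146) = 7.52 + (+0.35) = 7.87.

7.87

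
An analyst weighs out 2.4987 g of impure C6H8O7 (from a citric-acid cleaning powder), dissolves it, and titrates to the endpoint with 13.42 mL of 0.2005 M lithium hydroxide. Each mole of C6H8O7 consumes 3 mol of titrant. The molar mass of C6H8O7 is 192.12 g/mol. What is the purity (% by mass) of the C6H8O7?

n(LiOH) = 0.2005 x 0.01342 = 0.002691 mol.
n(C6H8O7) = 0.002691 / 3 = 0.0008969 mol.
mass of C6H8O7 = 0.0008969 x 192.12 = 0.1723 g.
% purity = 0.1723 / 2.4987 x 100 = 6.90%.

6.90%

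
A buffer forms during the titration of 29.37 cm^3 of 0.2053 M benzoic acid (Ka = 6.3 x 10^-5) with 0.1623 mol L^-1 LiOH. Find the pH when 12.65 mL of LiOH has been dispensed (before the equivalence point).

3.91

Initial n(C6H5COOH) = 0.2053 x 0.02937 = 0.006030 mol.
n(LiOH) added = 0.1623 x 0.01265 = 0.002053 mol, converting that many moles of C6H5COOH to C6H5COO-.
Remaining n(C6H5COOH) = 0.003977 mol; n(C6H5COO-) = 0.002053 mol.
By Henderson-Hasselbalch, pH = pKa + log([A^-]/[HA]) = 4.20 + log(0.002053/0.003977) = 4.20 + (-0.29) = 3.91.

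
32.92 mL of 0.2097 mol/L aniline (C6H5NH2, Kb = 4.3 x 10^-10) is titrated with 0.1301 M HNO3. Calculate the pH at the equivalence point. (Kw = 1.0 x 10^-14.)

n(C6H5NH2) = 0.2097 x 0.03292 = 0.006903 mol; V(HNO3) at equivalence = 0.006903/0.1301 = 0.05306 L.
At equivalence the base is fully converted to C6H5NH3+; total volume = 0.08598 L, so [C6H5NH3+] = 0.006903/0.08598 = 0.08029 M.
Ka(C6H5NH3+) = Kw/Kb = 1.0e-14 / 4.3 x 10^-10 = 2.33e-5.
[H^+] = sqrt(Ka x [C6H5NH3+]) = sqrt(2.33e-5 x 0.08029) = 0.00137 M.
pH = -log(0.00137) = 2.86.

2.86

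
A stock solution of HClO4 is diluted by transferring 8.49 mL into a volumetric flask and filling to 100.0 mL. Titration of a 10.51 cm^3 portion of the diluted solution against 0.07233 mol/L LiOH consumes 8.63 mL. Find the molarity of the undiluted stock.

n(LiOH) = 0.07233 x 0.008630 = 0.0006242 mol.
n(HClO4) in the aliquot = 0.0006242 mol.
[diluted HClO4] = 0.0006242 / 0.01051 = 0.05939 M.
Dilution factor = 100.0/8.490 = 11.78, so [stock] = 0.05939 x 11.78 = 0.700 M.

0.700 M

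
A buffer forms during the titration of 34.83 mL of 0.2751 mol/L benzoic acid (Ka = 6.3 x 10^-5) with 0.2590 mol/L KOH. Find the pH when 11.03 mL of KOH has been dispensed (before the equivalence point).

Initial n(C6H5COOH) = 0.2751 x 0.03483 = 0.009582 mol.
n(KOH) added = 0.2590 x 0.01103 = 0.002857 mol, converting that many moles of C6H5COOH to C6H5COO-.
Remaining n(C6H5COOH) = 0.006725 mol; n(C6H5COO-) = 0.002857 mol.
By Henderson-Hasselbalch, pH = pKa + log([A^-]/[HA]) = 4.20 + log(0.002857/0.006725) = 4.20 + (-0.37) = 3.83.

3.83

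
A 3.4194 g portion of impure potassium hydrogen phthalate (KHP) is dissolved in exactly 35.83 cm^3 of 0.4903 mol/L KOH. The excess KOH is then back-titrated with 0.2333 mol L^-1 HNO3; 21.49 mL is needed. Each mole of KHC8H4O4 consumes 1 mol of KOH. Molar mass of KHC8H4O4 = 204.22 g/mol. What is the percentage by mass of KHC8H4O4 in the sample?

Total n(KOH) added = 0.4903 x 0.03583 = 0.01757 mol.
n(HNO3) used = 0.2333 x 0.02149 = 0.005014 mol, which equals the excess n(KOH).
So n(KOH) consumed by the sample = 0.01757 - 0.005014 = 0.01255 mol.
n(KHC8H4O4) = 0.01255 / 1 = 0.01255 mol.
mass KHC8H4O4 = 0.01255 x 204.22 = 2.564 g, so %KHC8H4O4 = 2.564/3.4194 x 100 = 75.0%.

75.0%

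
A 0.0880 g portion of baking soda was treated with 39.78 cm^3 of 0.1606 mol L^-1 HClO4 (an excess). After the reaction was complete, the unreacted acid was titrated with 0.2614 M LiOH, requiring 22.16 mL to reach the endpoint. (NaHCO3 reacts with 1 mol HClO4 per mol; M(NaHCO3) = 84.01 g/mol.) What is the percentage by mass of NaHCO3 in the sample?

56.9%

Total n(HClO4) added = 0.1606 x 0.03978 = 0.006389 mol.
n(LiOH) used = 0.2614 x 0.02216 = 0.005793 mol, which equals the excess n(HClO4).
So n(HClO4) consumed by the sample = 0.006389 - 0.005793 = 0.0005960 mol.
n(NaHCO3) = 0.0005960 / 1 = 0.0005960 mol.
mass NaHCO3 = 0.0005960 x 84.01 = 0.05007 g, so %NaHCO3 = 0.05007/0.0880 x 100 = 56.9%.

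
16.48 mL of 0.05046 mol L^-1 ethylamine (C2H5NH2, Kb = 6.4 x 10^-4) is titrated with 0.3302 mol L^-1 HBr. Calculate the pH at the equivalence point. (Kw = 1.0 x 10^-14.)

n(C2H5NH2) = 0.05046 x 0.01648 = 0.0008316 mol; V(HBr) at equivalence = 0.0008316/0.3302 = 0.002518 L.
At equivalence the base is fully converted to C2H5NH3+; total volume = 0.01900 L, so [C2H5NH3+] = 0.0008316/0.01900 = 0.04377 M.
Ka(C2H5NH3+) = Kw/Kb = 1.0e-14 / 6.4 x 10^-4 = 1.56e-11.
[H^+] = sqrt(Ka x [C2H5NH3+]) = sqrt(1.56e-11 x 0.04377) = 8.27e-7 M.
pH = -log(8.27e-7) = 6.08.

6.08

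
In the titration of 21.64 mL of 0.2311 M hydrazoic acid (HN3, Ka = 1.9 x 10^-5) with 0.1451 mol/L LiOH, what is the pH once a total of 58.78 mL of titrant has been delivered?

n(acid) = 0.2311 x 0.02164 = 0.005001 mol; n(LiOH) added = 0.1451 x 0.05878 = 0.008529 mol.
Base is in excess by 0.008529 - 0.005001 = 0.003528 mol in a total volume of 0.08042 L.
[OH^-] = 0.003528/0.08042 = 0.04387 M, so pOH = 1.36 and pH = 14.00 - 1.36 = 12.64.

12.64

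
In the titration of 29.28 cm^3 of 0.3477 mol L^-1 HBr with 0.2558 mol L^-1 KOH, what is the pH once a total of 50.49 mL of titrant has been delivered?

n(acid) = 0.3477 x 0.02928 = 0.01018 mol; n(KOH) added = 0.2558 x 0.05049 = 0.01292 mol.
Base is in excess by 0.01292 - 0.01018 = 0.002735 mol in a total volume of 0.07977 L.
[OH^-] = 0.002735/0.07977 = 0.03428 M, so pOH = 1.46 and pH = 14.00 - 1.46 = 12.54.

12.54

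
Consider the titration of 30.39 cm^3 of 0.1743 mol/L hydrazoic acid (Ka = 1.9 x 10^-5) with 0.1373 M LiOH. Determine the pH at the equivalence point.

8.80

n(HN3) = 0.1743 x 0.03039 = 0.005297 mol; V(LiOH) at equivalence = 0.005297/0.1373 = 0.03858 L.
At equivalence all the acid is converted to N3-; total volume = 0.03039 + 0.03858 = 0.06897 L, so [N3-] = 0.005297/0.06897 = 0.07680 M.
Kb = Kw/Ka = 1.0e-14 / 1.9 x 10^-5 = 5.26e-10.
[OH^-] = sqrt(Kb x [N3-]) = sqrt(5.26e-10 x 0.07680) = 6.36e-6 M.
pOH = 5.20, so pH = 14.00 - 5.20 = 8.80.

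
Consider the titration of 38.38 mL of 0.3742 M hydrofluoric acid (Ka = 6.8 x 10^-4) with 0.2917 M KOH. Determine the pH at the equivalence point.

8.19

n(HF) = 0.3742 x 0.03838 = 0.01436 mol; V(KOH) at equivalence = 0.01436/0.2917 = 0.04923 L.
At equivalence all the acid is converted to F-; total volume = 0.03838 + 0.04923 = 0.08761 L, so [F-] = 0.01436/0.08761 = 0.1639 M.
Kb = Kw/Ka = 1.0e-14 / 6.8 x 10^-4 = 1.47e-11.
[OH^-] = sqrt(Kb x [F-]) = sqrt(1.47e-11 x 0.1639) = 1.55e-6 M.
pOH = 5.81, so pH = 14.00 - 5.81 = 8.19.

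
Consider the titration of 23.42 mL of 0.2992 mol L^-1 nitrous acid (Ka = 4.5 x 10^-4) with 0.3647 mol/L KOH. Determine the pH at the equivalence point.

n(HNO2) = 0.2992 x 0.02342 = 0.007007 mol; V(KOH) at equivalence = 0.007007/0.3647 = 0.01921 L.
At equivalence all the acid is converted to NO2-; total volume = 0.02342 + 0.01921 = 0.04263 L, so [NO2-] = 0.007007/0.04263 = 0.1644 M.
Kb = Kw/Ka = 1.0e-14 / 4.5 x 10^-4 = 2.22e-11.
[OH^-] = sqrt(Kb x [NO2-]) = sqrt(2.22e-11 x 0.1644) = 1.91e-6 M.
pOH = 5.72, so pH = 14.00 - 5.72 = 8.28.

8.28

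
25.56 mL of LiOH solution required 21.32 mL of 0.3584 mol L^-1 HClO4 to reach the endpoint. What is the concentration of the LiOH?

n(HClO4) delivered = 0.3584 x 0.02132 = 0.007641 mol.
For a 1:1 reaction, n(LiOH) = 0.007641 mol.
[LiOH] = 0.007641 mol / 0.02556 L = 0.299 M.

0.299 M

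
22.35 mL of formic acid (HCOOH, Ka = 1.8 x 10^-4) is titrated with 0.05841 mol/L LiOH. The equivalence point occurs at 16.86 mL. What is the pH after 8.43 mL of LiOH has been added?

8.43 mL is exactly half the equivalence volume (16.86/2), i.e. the half-equivalence point.
There, n(HA) = n(A^-), so pH = pKa = -log(1.8 x 10^-4) = 3.74.

3.74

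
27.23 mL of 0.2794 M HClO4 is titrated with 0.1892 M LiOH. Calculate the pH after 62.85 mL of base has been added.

n(acid) = 0.2794 x 0.02723 = 0.007608 mol; n(LiOH) added = 0.1892 x 0.06285 = 0.01189 mol.
Base is in excess by 0.01189 - 0.007608 = 0.004283 mol in a total volume of 0.09008 L.
[OH^-] = 0.004283/0.09008 = 0.04755 M, so pOH = 1.32 and pH = 14.00 - 1.32 = 12.68.

12.68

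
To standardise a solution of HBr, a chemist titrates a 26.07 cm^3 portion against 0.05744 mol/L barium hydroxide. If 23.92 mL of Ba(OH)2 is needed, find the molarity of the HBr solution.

0.105 M

n(Ba(OH)2) delivered = 0.05744 x 0.02392 = 0.001374 mol.
The reaction is 2 HBr + 1 Ba(OH)2, so n(HBr) = 0.001374 x 2/1 = 0.002748 mol.
[HBr] = 0.002748 mol / 0.02607 L = 0.105 M.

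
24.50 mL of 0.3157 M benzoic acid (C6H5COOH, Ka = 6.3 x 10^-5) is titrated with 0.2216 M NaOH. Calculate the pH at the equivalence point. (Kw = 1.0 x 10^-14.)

8.66

n(C6H5COOH) = 0.3157 x 0.02450 = 0.007735 mol; V(NaOH) at equivalence = 0.007735/0.2216 = 0.03490 L.
At equivalence all the acid is converted to C6H5COO-; total volume = 0.02450 + 0.03490 = 0.05940 L, so [C6H5COO-] = 0.007735/0.05940 = 0.1302 M.
Kb = Kw/Ka = 1.0e-14 / 6.3 x 10^-5 = 1.59e-10.
[OH^-] = sqrt(Kb x [C6H5COO-]) = sqrt(1.59e-10 x 0.1302) = 4.55e-6 M.
pOH = 5.34, so pH = 14.00 - 5.34 = 8.66.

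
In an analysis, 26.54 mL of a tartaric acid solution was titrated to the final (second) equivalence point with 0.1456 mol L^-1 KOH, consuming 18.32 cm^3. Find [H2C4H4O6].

0.0503 M

n(KOH) = 0.1456 x 0.01832 = 0.002667 mol.
At the final (second) equivalence point, 2 mol OH^- react per mol H2C4H4O6, so n(H2C4H4O6) = 0.002667 / 2 = 0.001334 mol.
[H2C4H4O6] = 0.001334 / 0.02654 L = 0.0503 M.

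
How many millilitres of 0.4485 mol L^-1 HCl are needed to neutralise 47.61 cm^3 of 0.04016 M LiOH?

n(LiOH) = 0.04016 mol/L x 0.04761 L = 0.001912 mol.
At equivalence n(HCl) = n(LiOH) = 0.001912 mol.
V(HCl) = 0.001912 / 0.4485 = 0.004263 L = 4.26 mL.

4.26 mL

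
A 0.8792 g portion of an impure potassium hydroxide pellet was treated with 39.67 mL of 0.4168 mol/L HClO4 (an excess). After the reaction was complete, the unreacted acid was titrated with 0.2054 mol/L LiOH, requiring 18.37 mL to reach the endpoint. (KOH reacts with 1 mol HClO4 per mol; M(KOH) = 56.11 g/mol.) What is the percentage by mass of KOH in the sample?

Total n(HClO4) added = 0.4168 x 0.03967 = 0.01653 mol.
n(LiOH) used = 0.2054 x 0.01837 = 0.003773 mol, which equals the excess n(HClO4).
So n(HClO4) consumed by the sample = 0.01653 - 0.003773 = 0.01276 mol.
n(KOH) = 0.01276 / 1 = 0.01276 mol.
mass KOH = 0.01276 x 56.11 = 0.7160 g, so %KOH = 0.7160/0.8792 x 100 = 81.4%.

81.4%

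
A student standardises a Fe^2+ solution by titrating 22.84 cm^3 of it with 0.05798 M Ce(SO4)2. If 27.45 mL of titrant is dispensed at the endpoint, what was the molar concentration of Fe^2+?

0.0697 M

n(Ce(SO4)2) = 0.05798 x 0.02745 = 0.001592 mol.
From the balanced equation, 1 mol Ce(SO4)2 reacts with 1 mol Fe^2+, so n(Fe^2+) = 0.001592 x 1/1 = 0.001592 mol.
[Fe^2+] = 0.001592 / 0.02284 L = 0.0697 M.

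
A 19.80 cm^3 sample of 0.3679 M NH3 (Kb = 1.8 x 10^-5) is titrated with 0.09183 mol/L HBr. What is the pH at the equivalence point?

5.19

n(NH3) = 0.3679 x 0.01980 = 0.007284 mol; V(HBr) at equivalence = 0.007284/0.09183 = 0.07933 L.
At equivalence the base is fully converted to NH4+; total volume = 0.09913 L, so [NH4+] = 0.007284/0.09913 = 0.07349 M.
Ka(NH4+) = Kw/Kb = 1.0e-14 / 1.8 x 10^-5 = 5.56e-10.
[H^+] = sqrt(Ka x [NH4+]) = sqrt(5.56e-10 x 0.07349) = 6.39e-6 M.
pH = -log(6.39e-6) = 5.19.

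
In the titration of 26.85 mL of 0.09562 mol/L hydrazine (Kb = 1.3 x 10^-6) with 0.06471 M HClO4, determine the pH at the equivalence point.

n(N2H4) = 0.09562 x 0.02685 = 0.002567 mol; V(HClO4) at equivalence = 0.002567/0.06471 = 0.03968 L.
At equivalence the base is fully converted to N2H5+; total volume = 0.06653 L, so [N2H5+] = 0.002567/0.06653 = 0.03859 M.
Ka(N2H5+) = Kw/Kb = 1.0e-14 / 1.3 x 10^-6 = 7.69e-9.
[H^+] = sqrt(Ka x [N2H5+]) = sqrt(7.69e-9 x 0.03859) = 1.72e-5 M.
pH = -log(1.72e-5) = 4.76.

4.76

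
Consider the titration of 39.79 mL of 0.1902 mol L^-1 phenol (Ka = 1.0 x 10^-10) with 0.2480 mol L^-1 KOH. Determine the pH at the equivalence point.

11.52

n(C6H5OH) = 0.1902 x 0.03979 = 0.007568 mol; V(KOH) at equivalence = 0.007568/0.2480 = 0.03052 L.
At equivalence all the acid is converted to C6H5O-; total volume = 0.03979 + 0.03052 = 0.07031 L, so [C6H5O-] = 0.007568/0.07031 = 0.1076 M.
Kb = Kw/Ka = 1.0e-14 / 1.0 x 10^-10 = 0.000100.
[OH^-] = sqrt(Kb x [C6H5O-]) = sqrt(0.000100 x 0.1076) = 0.00328 M.
pOH = 2.48, so pH = 14.00 - 2.48 = 11.52.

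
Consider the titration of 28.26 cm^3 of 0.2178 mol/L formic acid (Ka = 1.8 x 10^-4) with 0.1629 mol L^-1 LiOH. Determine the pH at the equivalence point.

n(HCOOH) = 0.2178 x 0.02826 = 0.006155 mol; V(LiOH) at equivalence = 0.006155/0.1629 = 0.03778 L.
At equivalence all the acid is converted to HCOO-; total volume = 0.02826 + 0.03778 = 0.06604 L, so [HCOO-] = 0.006155/0.06604 = 0.09320 M.
Kb = Kw/Ka = 1.0e-14 / 1.8 x 10^-4 = 5.56e-11.
[OH^-] = sqrt(Kb x [HCOO-]) = sqrt(5.56e-11 x 0.09320) = 2.28e-6 M.
pOH = 5.64, so pH = 14.00 - 5.64 = 8.36.

8.36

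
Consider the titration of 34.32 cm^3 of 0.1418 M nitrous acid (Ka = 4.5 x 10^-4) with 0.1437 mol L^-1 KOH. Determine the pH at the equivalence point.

n(HNO2) = 0.1418 x 0.03432 = 0.004867 mol; V(KOH) at equivalence = 0.004867/0.1437 = 0.03387 L.
At equivalence all the acid is converted to NO2-; total volume = 0.03432 + 0.03387 = 0.06819 L, so [NO2-] = 0.004867/0.06819 = 0.07137 M.
Kb = Kw/Ka = 1.0e-14 / 4.5 x 10^-4 = 2.22e-11.
[OH^-] = sqrt(Kb x [NO2-]) = sqrt(2.22e-11 x 0.07137) = 1.26e-6 M.
pOH = 5.90, so pH = 14.00 - 5.90 = 8.10.

8.10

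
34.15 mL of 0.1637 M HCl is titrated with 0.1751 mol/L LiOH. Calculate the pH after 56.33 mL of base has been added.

n(acid) = 0.1637 x 0.03415 = 0.005590 mol; n(LiOH) added = 0.1751 x 0.05633 = 0.009863 mol.
Base is in excess by 0.009863 - 0.005590 = 0.004273 mol in a total volume of 0.09048 L.
[OH^-] = 0.004273/0.09048 = 0.04723 M, so pOH = 1.33 and pH = 14.00 - 1.33 = 12.67.

12.67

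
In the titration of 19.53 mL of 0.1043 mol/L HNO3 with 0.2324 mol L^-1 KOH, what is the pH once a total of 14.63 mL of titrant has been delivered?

12.60

n(acid) = 0.1043 x 0.01953 = 0.002037 mol; n(KOH) added = 0.2324 x 0.01463 = 0.003400 mol.
Base is in excess by 0.003400 - 0.002037 = 0.001363 mol in a total volume of 0.03416 L.
[OH^-] = 0.001363/0.03416 = 0.03990 M, so pOH = 1.40 and pH = 14.00 - 1.40 = 12.60.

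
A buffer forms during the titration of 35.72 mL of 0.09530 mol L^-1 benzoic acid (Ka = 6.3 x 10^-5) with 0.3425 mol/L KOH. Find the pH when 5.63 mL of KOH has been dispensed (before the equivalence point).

4.32

Initial n(C6H5COOH) = 0.09530 x 0.03572 = 0.003404 mol.
n(KOH) added = 0.3425 x 0.005630 = 0.001928 mol, converting that many moles of C6H5COOH to C6H5COO-.
Remaining n(C6H5COOH) = 0.001476 mol; n(C6H5COO-) = 0.001928 mol.
By Henderson-Hasselbalch, pH = pKa + log([A^-]/[HA]) = 4.20 + log(0.001928/0.001476) = 4.20 + (+0.12) = 4.32.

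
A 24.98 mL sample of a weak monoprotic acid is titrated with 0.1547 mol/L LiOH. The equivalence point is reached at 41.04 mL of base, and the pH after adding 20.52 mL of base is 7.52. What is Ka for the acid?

20.52 mL is half of the equivalence volume, so this is the half-equivalence point where [HA] = [A^-].
At half-equivalence pH = pKa, so pKa = 7.52.
Ka = 10^(-7.52) = 3.0 x 10^-8.

3.0 x 10^-8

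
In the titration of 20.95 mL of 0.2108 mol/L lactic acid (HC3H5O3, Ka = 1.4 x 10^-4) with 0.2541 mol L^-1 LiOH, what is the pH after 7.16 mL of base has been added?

3.70

Initial n(HC3H5O3) = 0.2108 x 0.02095 = 0.004416 mol.
n(LiOH) added = 0.2541 x 0.007160 = 0.001819 mol, converting that many moles of HC3H5O3 to C3H5O3-.
Remaining n(HC3H5O3) = 0.002597 mol; n(C3H5O3-) = 0.001819 mol.
By Henderson-Hasselbalch, pH = pKa + log([A^-]/[HA]) = 3.85 + log(0.001819/0.002597) = 3.85 + (-0.15) = 3.70.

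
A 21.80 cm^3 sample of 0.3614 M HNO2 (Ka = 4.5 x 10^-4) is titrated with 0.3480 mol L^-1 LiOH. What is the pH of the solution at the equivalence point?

8.30

n(HNO2) = 0.3614 x 0.02180 = 0.007879 mol; V(LiOH) at equivalence = 0.007879/0.3480 = 0.02264 L.
At equivalence all the acid is converted to NO2-; total volume = 0.02180 + 0.02264 = 0.04444 L, so [NO2-] = 0.007879/0.04444 = 0.1773 M.
Kb = Kw/Ka = 1.0e-14 / 4.5 x 10^-4 = 2.22e-11.
[OH^-] = sqrt(Kb x [NO2-]) = sqrt(2.22e-11 x 0.1773) = 1.98e-6 M.
pOH = 5.70, so pH = 14.00 - 5.70 = 8.30.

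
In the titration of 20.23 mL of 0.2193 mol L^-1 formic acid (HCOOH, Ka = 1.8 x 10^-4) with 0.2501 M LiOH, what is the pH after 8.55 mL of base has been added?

3.71

Initial n(HCOOH) = 0.2193 x 0.02023 = 0.004436 mol.
n(LiOH) added = 0.2501 x 0.008550 = 0.002138 mol, converting that many moles of HCOOH to HCOO-.
Remaining n(HCOOH) = 0.002298 mol; n(HCOO-) = 0.002138 mol.
By Henderson-Hasselbalch, pH = pKa + log([A^-]/[HA]) = 3.74 + log(0.002138/0.002298) = 3.74 + (-0.03) = 3.71.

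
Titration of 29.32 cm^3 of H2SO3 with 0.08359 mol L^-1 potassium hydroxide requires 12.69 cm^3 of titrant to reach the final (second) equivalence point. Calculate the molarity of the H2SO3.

n(KOH) = 0.08359 x 0.01269 = 0.001061 mol.
At the final (second) equivalence point, 2 mol OH^- react per mol H2SO3, so n(H2SO3) = 0.001061 / 2 = 0.0005304 mol.
[H2SO3] = 0.0005304 / 0.02932 L = 0.0181 M.

0.0181 M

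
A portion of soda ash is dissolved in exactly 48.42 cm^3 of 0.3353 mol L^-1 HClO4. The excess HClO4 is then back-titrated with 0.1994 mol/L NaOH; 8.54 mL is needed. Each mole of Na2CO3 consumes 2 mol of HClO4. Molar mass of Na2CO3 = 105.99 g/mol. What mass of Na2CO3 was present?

0.770 g

Total n(HClO4) added = 0.3353 x 0.04842 = 0.01624 mol.
n(NaOH) used = 0.1994 x 0.008540 = 0.001703 mol, which equals the excess n(HClO4).
So n(HClO4) consumed by the sample = 0.01624 - 0.001703 = 0.01453 mol.
n(Na2CO3) = 0.01453 / 2 = 0.007266 mol.
mass = 0.007266 mol x 105.99 g/mol = 0.770 g.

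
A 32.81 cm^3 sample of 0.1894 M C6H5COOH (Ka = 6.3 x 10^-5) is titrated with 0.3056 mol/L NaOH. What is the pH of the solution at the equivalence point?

n(C6H5COOH) = 0.1894 x 0.03281 = 0.006214 mol; V(NaOH) at equivalence = 0.006214/0.3056 = 0.02033 L.
At equivalence all the acid is converted to C6H5COO-; total volume = 0.03281 + 0.02033 = 0.05314 L, so [C6H5COO-] = 0.006214/0.05314 = 0.1169 M.
Kb = Kw/Ka = 1.0e-14 / 6.3 x 10^-5 = 1.59e-10.
[OH^-] = sqrt(Kb x [C6H5COO-]) = sqrt(1.59e-10 x 0.1169) = 4.31e-6 M.
pOH = 5.37, so pH = 14.00 - 5.37 = 8.63.

8.63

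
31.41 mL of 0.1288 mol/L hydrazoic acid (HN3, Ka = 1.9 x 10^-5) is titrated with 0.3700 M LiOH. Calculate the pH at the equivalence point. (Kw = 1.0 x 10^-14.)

8.85

n(HN3) = 0.1288 x 0.03141 = 0.004046 mol; V(LiOH) at equivalence = 0.004046/0.3700 = 0.01093 L.
At equivalence all the acid is converted to N3-; total volume = 0.03141 + 0.01093 = 0.04234 L, so [N3-] = 0.004046/0.04234 = 0.09554 M.
Kb = Kw/Ka = 1.0e-14 / 1.9 x 10^-5 = 5.26e-10.
[OH^-] = sqrt(Kb x [N3-]) = sqrt(5.26e-10 x 0.09554) = 7.09e-6 M.
pOH = 5.15, so pH = 14.00 - 5.15 = 8.85.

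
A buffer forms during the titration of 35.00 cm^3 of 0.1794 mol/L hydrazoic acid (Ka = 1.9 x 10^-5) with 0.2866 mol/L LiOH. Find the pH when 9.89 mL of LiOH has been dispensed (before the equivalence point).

Initial n(HN3) = 0.1794 x 0.03500 = 0.006279 mol.
n(LiOH) added = 0.2866 x 0.009890 = 0.002834 mol, converting that many moles of HN3 to N3-.
Remaining n(HN3) = 0.003445 mol; n(N3-) = 0.002834 mol.
By Henderson-Hasselbalch, pH = pKa + log([A^-]/[HA]) = 4.72 + log(0.002834/0.003445) = 4.72 + (-0.08) = 4.64.

4.64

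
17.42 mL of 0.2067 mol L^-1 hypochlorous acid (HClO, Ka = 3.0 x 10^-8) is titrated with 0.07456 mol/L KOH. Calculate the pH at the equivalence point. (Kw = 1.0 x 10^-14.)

n(HClO) = 0.2067 x 0.01742 = 0.003601 mol; V(KOH) at equivalence = 0.003601/0.07456 = 0.04829 L.
At equivalence all the acid is converted to ClO-; total volume = 0.01742 + 0.04829 = 0.06571 L, so [ClO-] = 0.003601/0.06571 = 0.05479 M.
Kb = Kw/Ka = 1.0e-14 / 3.0 x 10^-8 = 3.33e-7.
[OH^-] = sqrt(Kb x [ClO-]) = sqrt(3.33e-7 x 0.05479) = 0.000135 M.
pOH = 3.87, so pH = 14.00 - 3.87 = 10.13.

10.13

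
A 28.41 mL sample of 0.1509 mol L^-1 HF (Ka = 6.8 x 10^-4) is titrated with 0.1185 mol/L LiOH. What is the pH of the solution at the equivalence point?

7.99

n(HF) = 0.1509 x 0.02841 = 0.004287 mol; V(LiOH) at equivalence = 0.004287/0.1185 = 0.03618 L.
At equivalence all the acid is converted to F-; total volume = 0.02841 + 0.03618 = 0.06459 L, so [F-] = 0.004287/0.06459 = 0.06638 M.
Kb = Kw/Ka = 1.0e-14 / 6.8 x 10^-4 = 1.47e-11.
[OH^-] = sqrt(Kb x [F-]) = sqrt(1.47e-11 x 0.06638) = 9.88e-7 M.
pOH = 6.01, so pH = 14.00 - 6.01 = 7.99.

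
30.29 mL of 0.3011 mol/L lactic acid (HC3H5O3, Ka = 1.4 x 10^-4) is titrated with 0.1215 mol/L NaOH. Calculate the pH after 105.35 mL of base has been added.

12.43

n(acid) = 0.3011 x 0.03029 = 0.009120 mol; n(NaOH) added = 0.1215 x 0.1053 = 0.01280 mol.
Base is in excess by 0.01280 - 0.009120 = 0.003680 mol in a total volume of 0.1356 L.
[OH^-] = 0.003680/0.1356 = 0.02713 M, so pOH = 1.57 and pH = 14.00 - 1.57 = 12.43.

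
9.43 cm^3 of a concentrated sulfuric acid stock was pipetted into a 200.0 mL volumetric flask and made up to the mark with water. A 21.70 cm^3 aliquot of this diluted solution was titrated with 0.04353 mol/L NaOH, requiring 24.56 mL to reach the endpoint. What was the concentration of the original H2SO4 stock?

n(NaOH) = 0.04353 x 0.02456 = 0.001069 mol.
n(H2SO4) in the aliquot = 0.001069 x 1/2 = 0.0005345 mol.
[diluted H2SO4] = 0.0005345 / 0.02170 = 0.02463 M.
Dilution factor = 200.0/9.430 = 21.21, so [stock] = 0.02463 x 21.21 = 0.522 M.

0.522 M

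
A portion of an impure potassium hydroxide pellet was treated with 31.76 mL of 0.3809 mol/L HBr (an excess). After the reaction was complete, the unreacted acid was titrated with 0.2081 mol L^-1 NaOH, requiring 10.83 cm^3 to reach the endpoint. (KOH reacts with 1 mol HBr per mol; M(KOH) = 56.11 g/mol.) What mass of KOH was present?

Total n(HBr) added = 0.3809 x 0.03176 = 0.01210 mol.
n(NaOH) used = 0.2081 x 0.01083 = 0.002254 mol, which equals the excess n(HBr).
So n(HBr) consumed by the sample = 0.01210 - 0.002254 = 0.009844 mol.
n(KOH) = 0.009844 / 1 = 0.009844 mol.
mass = 0.009844 mol x 56.11 g/mol = 0.552 g.

0.552 g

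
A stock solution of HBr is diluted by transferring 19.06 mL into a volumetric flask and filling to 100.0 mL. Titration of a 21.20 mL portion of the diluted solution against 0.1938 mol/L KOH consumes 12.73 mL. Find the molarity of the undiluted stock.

0.611 M

n(KOH) = 0.1938 x 0.01273 = 0.002467 mol.
n(HBr) in the aliquot = 0.002467 mol.
[diluted HBr] = 0.002467 / 0.02120 = 0.1164 M.
Dilution factor = 100.0/19.06 = 5.247, so [stock] = 0.1164 x 5.247 = 0.611 M.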